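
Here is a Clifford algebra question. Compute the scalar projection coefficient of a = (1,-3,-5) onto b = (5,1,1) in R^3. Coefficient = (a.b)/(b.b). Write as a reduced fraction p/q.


Projection coefficient = (a . b) / (b . b)
a . b = 1*5 + (-3)*1 + (-5)*1
= 5 + (-3) + (-5) = -3
b . b = 5^2 + 1^2 + 1^2
= 25 + 1 + 1 = 27
Coefficient = -3/27
In lowest terms: -1/9


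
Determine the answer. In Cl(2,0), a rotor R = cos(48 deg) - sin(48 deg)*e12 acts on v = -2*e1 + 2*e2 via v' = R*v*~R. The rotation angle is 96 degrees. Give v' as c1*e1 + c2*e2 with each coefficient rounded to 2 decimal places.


Rotor R = cos(48deg) - sin(48deg)*e12
Rotation angle theta = 2 * 48 = 96 degrees
v' = R*v*~R rotates v by theta.
cos(96deg) = -0.1045, sin(96deg) = 0.9945
v'_1 = -2*cos(96deg) - 2*sin(96deg)
= -2*(-0.1045) - 2*0.9945
= -1.78
v'_2 = -2*sin(96deg) + 2*cos(96deg)
= -2*0.9945 + 2*(-0.1045)
= -2.20
v' = -1.78*e1 - 2.20*e2


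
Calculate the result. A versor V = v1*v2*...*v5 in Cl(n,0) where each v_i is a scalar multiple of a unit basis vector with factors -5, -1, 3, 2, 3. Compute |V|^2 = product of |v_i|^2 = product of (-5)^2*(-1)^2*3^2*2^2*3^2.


Each vector v_i has |v_i|^2 = s_i^2
Squared scales: (-5)^2 = 25, (-1)^2 = 1, 3^2 = 9, 2^2 = 4, 3^2 = 9
|V|^2 = 25 * 1 * 9 * 4 * 9
= 8100


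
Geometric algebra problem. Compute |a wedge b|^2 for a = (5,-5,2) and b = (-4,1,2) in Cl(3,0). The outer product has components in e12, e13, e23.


a wedge b = (a1*b2 - a2*b1)*e12 + (a1*b3 - a3*b1)*e13 + (a2*b3 - a3*b2)*e23
e12 coeff: 5*1 - (-5)*(-4) = 5 - 20 = -15
e13 coeff: 5*2 - 2*(-4) = 10 - (-8) = 18
e23 coeff: (-5)*2 - 2*1 = -10 - 2 = -12
|a wedge b|^2 = (-15)^2 + 18^2 + (-12)^2
= 225 + 324 + 144
= 693


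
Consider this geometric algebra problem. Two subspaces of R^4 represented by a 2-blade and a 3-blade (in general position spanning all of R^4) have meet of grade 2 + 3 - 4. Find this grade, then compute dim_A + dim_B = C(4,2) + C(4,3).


Meet grade = grade(A) + grade(B) - n
= 2 + 3 - 4 = 1
C(4,2) = 6
C(4,3) = 4
dim_A + dim_B = 6 + 4 = 10


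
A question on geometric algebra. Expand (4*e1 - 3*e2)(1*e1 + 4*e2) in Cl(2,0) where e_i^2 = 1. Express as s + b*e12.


Expand: (4*e1 - 3*e2)(1*e1 + 4*e2)
= 4*1*e1e1 + 4*4*e1e2 + (-3)*1*e2e1 + (-3)*4*e2e2
Using e1^2 = e2^2 = 1, e2e1 = -e1e2:
Scalar part s = 4*1 + (-3)*4 = 4 + (-12) = -8
Bivector part b = 4*4 - (-3)*1 = 16 - (-3) = 19
uv = -8 + 19*e12


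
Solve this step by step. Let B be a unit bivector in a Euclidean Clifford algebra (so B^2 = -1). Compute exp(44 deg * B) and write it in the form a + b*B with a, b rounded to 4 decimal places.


For a unit bivector B with B^2 = -1, the exponential series gives
e^(theta*B) = cos(theta) + sin(theta)*B (the GA analogue of Euler's formula).
theta = 44 degrees = 0.767945 rad
cos(44 deg) = 0.7193
sin(44 deg) = 0.6947
exp(theta*B) = 0.7193 + 0.6947*B


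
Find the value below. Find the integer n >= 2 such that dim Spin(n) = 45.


dim Spin(n) = dim so(n) = n(n-1)/2.
Solve n(n-1)/2 = 45, i.e. n^2 - n - 90 = 0.
Discriminant = 1 + 8*45 = 361
n = (1 + sqrt(361))/2 = (1 + 19)/2 = 10


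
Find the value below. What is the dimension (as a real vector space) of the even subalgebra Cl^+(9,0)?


Even subalgebra dimension = 2^(n-1)
n = 9 + 0 = 9
2^(9 - 1) = 2^8 = 256
Verification: sum of C(9,k) for even k = 1 + 36 + 126 + 84 + 9 = 256
Result = 256


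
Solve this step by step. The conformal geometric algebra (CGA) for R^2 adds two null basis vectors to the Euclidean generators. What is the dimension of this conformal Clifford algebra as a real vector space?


The conformal model of R^2 uses Cl(3,1): the 2 Euclidean generators plus two extra orthogonal generators e+ (e+^2 = +1) and e- (e-^2 = -1), from which the null vectors e0, einf are built.
Number of generators m = 2 + 2 = 4.
dim Cl(p,q) = 2^m = 2^4 = 16


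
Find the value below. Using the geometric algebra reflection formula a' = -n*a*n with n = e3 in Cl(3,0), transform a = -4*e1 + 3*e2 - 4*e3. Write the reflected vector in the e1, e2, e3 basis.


Reflection formula: a' = -n*a*n, with n = e3 (unit vector, n^2 = 1).
For reflection through hyperplane perp to e3:
The component along e3 flips sign, others stay.
a = (-4, 3, -4)
a' = (-4, 3, 4)
a' = -4*e1 + 3*e2 + 4*e3


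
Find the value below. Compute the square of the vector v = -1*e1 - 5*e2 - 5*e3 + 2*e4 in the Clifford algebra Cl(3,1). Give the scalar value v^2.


v^2 = sum of c_i^2 * e_i^2
Positive signature terms (e_i^2 = +1): (-1)^2 + (-5)^2 + (-5)^2 = 51
Negative signature terms (e_j^2 = -1): 2^2 = 4
v^2 = 51 - 4 = 47


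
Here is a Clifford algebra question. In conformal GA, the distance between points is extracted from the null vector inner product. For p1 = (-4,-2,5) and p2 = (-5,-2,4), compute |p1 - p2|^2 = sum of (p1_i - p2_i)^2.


p1 - p2 = (1, 0, 1)
|p1 - p2|^2 = 1^2 + 0^2 + 1^2
= 1 + 0 + 1
= 2


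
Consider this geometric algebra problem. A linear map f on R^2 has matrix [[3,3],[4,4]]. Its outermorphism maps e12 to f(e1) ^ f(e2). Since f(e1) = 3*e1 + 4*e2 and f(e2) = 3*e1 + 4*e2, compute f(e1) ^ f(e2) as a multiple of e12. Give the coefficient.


The outermorphism of a linear map f sends e1^e2 to f(e1)^f(e2).
f(e1) = 3*e1 + 4*e2
f(e2) = 3*e1 + 4*e2
f(e1) ^ f(e2) = (3*e1 + 4*e2) ^ (3*e1 + 4*e2)
= 3*4*e12 + 4*3*e21
= (12 - 12)*e12
= 0*e12
Coefficient = 0


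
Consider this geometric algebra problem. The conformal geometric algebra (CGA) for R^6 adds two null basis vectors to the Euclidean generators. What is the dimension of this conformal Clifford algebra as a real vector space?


The conformal model of R^6 uses Cl(7,1): the 6 Euclidean generators plus two extra orthogonal generators e+ (e+^2 = +1) and e- (e-^2 = -1), from which the null vectors e0, einf are built.
Number of generators m = 6 + 2 = 8.
dim Cl(p,q) = 2^m = 2^8 = 256


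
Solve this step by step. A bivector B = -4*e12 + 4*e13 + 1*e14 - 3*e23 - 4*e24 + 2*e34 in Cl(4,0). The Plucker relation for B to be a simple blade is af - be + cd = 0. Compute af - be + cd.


Plucker relation: af - be + cd
a*f = (-4)*2 = -8
b*e = 4*(-4) = -16
c*d = 1*(-3) = -3
af - be + cd = -8 - (-16) + (-3)
= 5


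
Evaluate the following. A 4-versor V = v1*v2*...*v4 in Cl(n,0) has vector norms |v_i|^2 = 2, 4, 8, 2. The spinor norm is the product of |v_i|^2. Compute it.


Spinor norm N(V) = |v1|^2 * |v2|^2 * ... * |v4|^2
= 2 * 4 * 8 * 2
Running product: 2, 8, 64, 128
N(V) = 128


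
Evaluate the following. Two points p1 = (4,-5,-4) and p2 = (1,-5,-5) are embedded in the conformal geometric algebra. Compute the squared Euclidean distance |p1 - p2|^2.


p1 - p2 = (3, 0, 1)
|p1 - p2|^2 = 3^2 + 0^2 + 1^2
= 9 + 0 + 1
= 10


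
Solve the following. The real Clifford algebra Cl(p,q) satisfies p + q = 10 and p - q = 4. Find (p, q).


We need p + q = 10 and p - q = 4.
Adding: 2p = 10 + 4 = 14, so p = 7.
Then q = 10 - 7 = 3.
(p, q) = (7, 3)


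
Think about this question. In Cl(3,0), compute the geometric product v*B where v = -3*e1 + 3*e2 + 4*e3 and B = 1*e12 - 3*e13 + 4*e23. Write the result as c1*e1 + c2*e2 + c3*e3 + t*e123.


vB has grade-1 (vector) and grade-3 (trivector) parts: vB = (v _| B) + (v ^ B).
Vector part <vB>_1:
  e1: -v2*b12 - v3*b13 = -(3)*(1) - (4)*(-3) = 9
  e2: v1*b12 - v3*b23 = (-3)*(1) - (4)*(4) = -19
  e3: v1*b13 + v2*b23 = (-3)*(-3) + (3)*(4) = 21
Trivector part <vB>_3:
  e123: v1*b23 - v2*b13 + v3*b12 = (-3)*(4) - (3)*(-3) + (4)*(1) = 1
vB = 9*e1 - 19*e2 + 21*e3 + 1*e123


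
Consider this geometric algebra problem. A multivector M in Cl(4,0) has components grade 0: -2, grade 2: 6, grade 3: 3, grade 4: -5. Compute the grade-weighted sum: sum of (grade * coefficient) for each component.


Grade-weighted sum = sum of grade_k * coefficient_k
0*(-2) = 0
2*6 = 12
3*3 = 9
4*(-5) = -20
Total = 0 + 12 + 9 + (-20) = 1


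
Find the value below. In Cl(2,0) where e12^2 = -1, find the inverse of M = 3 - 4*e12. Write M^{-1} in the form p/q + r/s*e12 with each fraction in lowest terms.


M = 3 - 4*e12, where e12^2 = -1.
Since M commutes with its reverse ~M = a - b*e12, M * ~M = a^2 - b^2*e12^2 = a^2 + b^2.
So M^{-1} = ~M / (a^2 + b^2) = (a - b*e12)/(a^2 + b^2).
a^2 + b^2 = 9 + 16 = 25
Scalar part = 3/25 = 3/25
Bivector coeff = 4/25 = 4/25
M^{-1} = 3/25 + 4/25*e12


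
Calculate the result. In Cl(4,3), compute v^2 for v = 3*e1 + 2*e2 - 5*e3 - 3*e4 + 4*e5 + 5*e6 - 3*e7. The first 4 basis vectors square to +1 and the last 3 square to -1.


v^2 = sum of c_i^2 * e_i^2
Positive signature terms (e_i^2 = +1): 3^2 + 2^2 + (-5)^2 + (-3)^2 = 47
Negative signature terms (e_j^2 = -1): 4^2 + 5^2 + (-3)^2 = 50
v^2 = 47 - 50 = -3


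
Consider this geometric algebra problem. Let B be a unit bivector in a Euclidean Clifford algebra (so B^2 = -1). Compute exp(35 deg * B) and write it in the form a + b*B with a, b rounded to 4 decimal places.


For a unit bivector B with B^2 = -1, the exponential series gives
e^(theta*B) = cos(theta) + sin(theta)*B (the GA analogue of Euler's formula).
theta = 35 degrees = 0.610865 rad
cos(35 deg) = 0.8192
sin(35 deg) = 0.5736
exp(theta*B) = 0.8192 + 0.5736*B


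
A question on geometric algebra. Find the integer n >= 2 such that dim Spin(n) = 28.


dim Spin(n) = dim so(n) = n(n-1)/2.
Solve n(n-1)/2 = 28, i.e. n^2 - n - 56 = 0.
Discriminant = 1 + 8*28 = 225
n = (1 + sqrt(225))/2 = (1 + 15)/2 = 8


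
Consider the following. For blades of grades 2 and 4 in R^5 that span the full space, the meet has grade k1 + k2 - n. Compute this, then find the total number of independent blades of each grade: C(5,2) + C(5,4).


Meet grade = grade(A) + grade(B) - n
= 2 + 4 - 5 = 1
C(5,2) = 10
C(5,4) = 5
dim_A + dim_B = 10 + 5 = 15


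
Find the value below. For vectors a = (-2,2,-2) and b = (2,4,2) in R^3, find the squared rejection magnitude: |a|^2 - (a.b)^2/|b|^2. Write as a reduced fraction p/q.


|a|^2 = (-2)^2 + 2^2 + (-2)^2 = 12
|b|^2 = 2^2 + 4^2 + 2^2 = 24
a . b = (-2)*2 + 2*4 + (-2)*2 = 0
(a.b)^2 = 0^2 = 0
|rej|^2 = 12 - 0/24
= (288 - 0)/24
= 288/24
In lowest terms: 12/1


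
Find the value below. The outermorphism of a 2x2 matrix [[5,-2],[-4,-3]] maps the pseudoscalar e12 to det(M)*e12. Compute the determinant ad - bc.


The outermorphism of a linear map f sends e1^e2 to f(e1)^f(e2).
f(e1) = 5*e1 - 4*e2
f(e2) = -2*e1 - 3*e2
f(e1) ^ f(e2) = (5*e1 - 4*e2) ^ (-2*e1 - 3*e2)
= 5*(-3)*e12 + (-4)*(-2)*e21
= (-15 - 8)*e12
= -23*e12
Coefficient = -23


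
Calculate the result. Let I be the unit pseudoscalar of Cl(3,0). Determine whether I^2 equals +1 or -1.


The pseudoscalar I = e1...e_n (product of all n generators) of Cl(p,q) satisfies I^2 = (-1)^(q + n(n-1)/2).
p = 3, q = 0, n = p + q = 3
n(n-1)/2 = 3 * 2 / 2 = 3
Exponent = q + n(n-1)/2 = 0 + 3 = 3
I^2 = (-1)^3 = -1


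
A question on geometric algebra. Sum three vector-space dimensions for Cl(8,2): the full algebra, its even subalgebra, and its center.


n = 8 + 2 = 10
Total dim = 2^10 = 1024
Even subalgebra dim = 2^9 = 512
n is even, so center dim = 1
Sum = 1024 + 512 + 1 = 1537


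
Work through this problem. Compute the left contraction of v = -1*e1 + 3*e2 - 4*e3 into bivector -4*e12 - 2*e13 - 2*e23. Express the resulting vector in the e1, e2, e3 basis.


Left contraction v _| B = <vB>_1 (grade-1 part of the geometric product vB).
Using e1_|e12 = e2, e2_|e12 = -e1, e1_|e13 = e3, e3_|e13 = -e1, e2_|e23 = e3, e3_|e23 = -e2:
e1 coeff: -v2*b12 - v3*b13 = -(3)*(-4) - (-4)*(-2) = 4
e2 coeff: v1*b12 - v3*b23 = (-1)*(-4) - (-4)*(-2) = -4
e3 coeff: v1*b13 + v2*b23 = (-1)*(-2) + (3)*(-2) = -4
v _| B = 4*e1 - 4*e2 - 4*e3


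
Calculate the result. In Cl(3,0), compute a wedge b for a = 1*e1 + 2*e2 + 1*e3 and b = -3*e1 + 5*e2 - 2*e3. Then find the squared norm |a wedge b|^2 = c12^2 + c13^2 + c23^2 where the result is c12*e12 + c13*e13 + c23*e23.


a wedge b = (a1*b2 - a2*b1)*e12 + (a1*b3 - a3*b1)*e13 + (a2*b3 - a3*b2)*e23
e12 coeff: 1*5 - 2*(-3) = 5 - (-6) = 11
e13 coeff: 1*(-2) - 1*(-3) = -2 - (-3) = 1
e23 coeff: 2*(-2) - 1*5 = -4 - 5 = -9
|a wedge b|^2 = 11^2 + 1^2 + (-9)^2
= 121 + 1 + 81
= 203


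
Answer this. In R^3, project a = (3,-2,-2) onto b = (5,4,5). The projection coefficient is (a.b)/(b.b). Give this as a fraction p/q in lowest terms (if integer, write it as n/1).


Projection coefficient = (a . b) / (b . b)
a . b = 3*5 + (-2)*4 + (-2)*5
= 15 + (-8) + (-10) = -3
b . b = 5^2 + 4^2 + 5^2
= 25 + 16 + 25 = 66
Coefficient = -3/66
In lowest terms: -1/22


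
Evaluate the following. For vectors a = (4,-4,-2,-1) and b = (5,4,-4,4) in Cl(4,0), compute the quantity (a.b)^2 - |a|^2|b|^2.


a . b = 4*5 + (-4)*4 + (-2)*(-4) + (-1)*4
= 20 + (-16) + 8 + (-4) = 8
|a|^2 = 4^2 + (-4)^2 + (-2)^2 + (-1)^2 = 37
|b|^2 = 5^2 + 4^2 + (-4)^2 + 4^2 = 73
(a.b)^2 = 8^2 = 64
|a|^2 * |b|^2 = 37 * 73 = 2701
Result = 64 - 2701 = -2637


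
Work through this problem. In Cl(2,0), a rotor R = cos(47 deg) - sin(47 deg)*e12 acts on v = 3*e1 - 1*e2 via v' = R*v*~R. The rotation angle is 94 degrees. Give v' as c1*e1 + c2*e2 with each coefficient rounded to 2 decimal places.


Rotor R = cos(47deg) - sin(47deg)*e12
Rotation angle theta = 2 * 47 = 94 degrees
v' = R*v*~R rotates v by theta.
cos(94deg) = -0.0698, sin(94deg) = 0.9976
v'_1 = 3*cos(94deg) - (-1)*sin(94deg)
= 3*(-0.0698) - (-1)*0.9976
= 0.79
v'_2 = 3*sin(94deg) + (-1)*cos(94deg)
= 3*0.9976 + (-1)*(-0.0698)
= 3.06
v' = 0.79*e1 + 3.06*e2


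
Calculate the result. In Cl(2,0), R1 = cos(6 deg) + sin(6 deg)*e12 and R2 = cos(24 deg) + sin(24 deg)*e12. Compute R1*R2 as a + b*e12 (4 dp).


Same-plane rotors commute and their half-angles add:
R1*R2 = cos(a1 + a2) + sin(a1 + a2)*e12.
a1 + a2 = 6 + 24 = 30 deg
cos(30 deg) = 0.8660
sin(30 deg) = 0.5000
R1*R2 = 0.8660 + 0.5000*e12


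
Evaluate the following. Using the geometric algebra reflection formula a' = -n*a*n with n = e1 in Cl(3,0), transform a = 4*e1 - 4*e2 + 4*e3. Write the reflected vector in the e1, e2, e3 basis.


Reflection formula: a' = -n*a*n, with n = e1 (unit vector, n^2 = 1).
For reflection through hyperplane perp to e1:
The component along e1 flips sign, others stay.
a = (4, -4, 4)
a' = (-4, -4, 4)
a' = -4*e1 - 4*e2 + 4*e3


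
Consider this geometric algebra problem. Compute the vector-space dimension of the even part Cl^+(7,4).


Even subalgebra dimension = 2^(n-1)
n = 7 + 4 = 11
2^(11 - 1) = 2^10 = 1024
Verification: sum of C(11,k) for even k = 1 + 55 + 330 + 462 + 165 + 11 = 1024
Result = 1024


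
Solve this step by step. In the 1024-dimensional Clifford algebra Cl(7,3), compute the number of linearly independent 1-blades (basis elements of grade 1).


Number of grade-k basis blades in Cl(p,q) with n = p + q is C(n, k).
n = 7 + 3 = 10
C(10, 1) = 10! / (1! * 9!)
= 3628800 / (1 * 362880)
= 10


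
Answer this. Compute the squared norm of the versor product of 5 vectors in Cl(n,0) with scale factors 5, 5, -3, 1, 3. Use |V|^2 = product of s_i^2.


Each vector v_i has |v_i|^2 = s_i^2
Squared scales: 5^2 = 25, 5^2 = 25, (-3)^2 = 9, 1^2 = 1, 3^2 = 9
|V|^2 = 25 * 25 * 9 * 1 * 9
= 50625


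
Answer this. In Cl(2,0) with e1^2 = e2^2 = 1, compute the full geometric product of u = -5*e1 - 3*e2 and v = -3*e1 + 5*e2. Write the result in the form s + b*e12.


Expand: (-5*e1 - 3*e2)(-3*e1 + 5*e2)
= (-5)*(-3)*e1e1 + (-5)*5*e1e2 + (-3)*(-3)*e2e1 + (-3)*5*e2e2
Using e1^2 = e2^2 = 1, e2e1 = -e1e2:
Scalar part s = (-5)*(-3) + (-3)*5 = 15 + (-15) = 0
Bivector part b = (-5)*5 - (-3)*(-3) = -25 - 9 = -34
uv = 0 - 34*e12


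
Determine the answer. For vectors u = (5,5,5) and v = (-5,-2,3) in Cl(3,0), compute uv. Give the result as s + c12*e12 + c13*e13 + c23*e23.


In Cl(3,0): e_i^2 = 1, e_ie_j = -e_je_i for i != j.
Scalar part = u . v = 5*(-5) + 5*(-2) + 5*3
= -25 + (-10) + 15 = -20
e12 coeff = 5*(-2) - 5*(-5) = -10 - (-25) = 15
e13 coeff = 5*3 - 5*(-5) = 15 - (-25) = 40
e23 coeff = 5*3 - 5*(-2) = 15 - (-10) = 25
uv = -20 + 15*e12 + 40*e13 + 25*e23


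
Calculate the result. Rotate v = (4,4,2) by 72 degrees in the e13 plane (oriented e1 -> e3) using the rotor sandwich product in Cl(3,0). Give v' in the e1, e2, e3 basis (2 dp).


Rotor R = cos(36deg) - sin(36deg)*e13
Rotation angle theta = 2 * 36 = 72 degrees in the e13 plane (e1 -> e3).
The component perpendicular to the plane (e2) is invariant: v'_2 = v2 = 4.00
cos(72deg) = 0.3090, sin(72deg) = 0.9511
v'_1 = v1*cos(theta) - v3*sin(theta) = 4*0.3090 - 2*0.9511 = -0.67
v'_3 = v1*sin(theta) + v3*cos(theta) = 4*0.9511 + 2*0.3090 = 4.42
v' = -0.67*e1 + 4.00*e2 + 4.42*e3


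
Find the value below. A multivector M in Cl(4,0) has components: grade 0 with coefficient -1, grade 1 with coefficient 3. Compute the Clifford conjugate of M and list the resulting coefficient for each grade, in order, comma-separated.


Clifford conjugate sign for grade k: (-1)^(k(k+1)/2)
Grade 0: (-1)^(0*1/2) = (-1)^0 = 1, coeff -1 -> -1
Grade 1: (-1)^(1*2/2) = (-1)^1 = -1, coeff 3 -> -3
Conjugated coefficients: -1, -3


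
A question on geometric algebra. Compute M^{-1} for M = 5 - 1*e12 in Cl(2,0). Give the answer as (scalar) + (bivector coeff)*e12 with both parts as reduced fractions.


M = 5 - 1*e12, where e12^2 = -1.
Since M commutes with its reverse ~M = a - b*e12, M * ~M = a^2 - b^2*e12^2 = a^2 + b^2.
So M^{-1} = ~M / (a^2 + b^2) = (a - b*e12)/(a^2 + b^2).
a^2 + b^2 = 25 + 1 = 26
Scalar part = 5/26 = 5/26
Bivector coeff = 1/26 = 1/26
M^{-1} = 5/26 + 1/26*e12


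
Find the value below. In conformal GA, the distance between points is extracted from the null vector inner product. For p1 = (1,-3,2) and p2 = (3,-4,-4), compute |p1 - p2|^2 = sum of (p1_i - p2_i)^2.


p1 - p2 = (-2, 1, 6)
|p1 - p2|^2 = (-2)^2 + 1^2 + 6^2
= 4 + 1 + 36
= 41


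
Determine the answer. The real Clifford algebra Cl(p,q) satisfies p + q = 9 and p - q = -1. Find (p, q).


We need p + q = 9 and p - q = -1.
Adding: 2p = 9 + (-1) = 8, so p = 4.
Then q = 9 - 4 = 5.
(p, q) = (4, 5)


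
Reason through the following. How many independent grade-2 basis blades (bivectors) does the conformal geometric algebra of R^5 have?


The conformal model of R^5 uses Cl(6,1) with m = 5 + 2 = 7 generators.
Number of grade-2 blades = C(m, 2) = C(7, 2)
= 7*6/2 = 21


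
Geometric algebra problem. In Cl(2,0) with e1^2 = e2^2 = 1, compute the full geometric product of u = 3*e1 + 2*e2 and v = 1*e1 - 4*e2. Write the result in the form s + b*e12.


Expand: (3*e1 + 2*e2)(1*e1 - 4*e2)
= 3*1*e1e1 + 3*(-4)*e1e2 + 2*1*e2e1 + 2*(-4)*e2e2
Using e1^2 = e2^2 = 1, e2e1 = -e1e2:
Scalar part s = 3*1 + 2*(-4) = 3 + (-8) = -5
Bivector part b = 3*(-4) - 2*1 = -12 - 2 = -14
uv = -5 - 14*e12


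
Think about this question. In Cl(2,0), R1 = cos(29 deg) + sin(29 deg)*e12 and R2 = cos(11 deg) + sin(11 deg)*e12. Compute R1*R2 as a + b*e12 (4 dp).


Same-plane rotors commute and their half-angles add:
R1*R2 = cos(a1 + a2) + sin(a1 + a2)*e12.
a1 + a2 = 29 + 11 = 40 deg
cos(40 deg) = 0.7660
sin(40 deg) = 0.6428
R1*R2 = 0.7660 + 0.6428*e12


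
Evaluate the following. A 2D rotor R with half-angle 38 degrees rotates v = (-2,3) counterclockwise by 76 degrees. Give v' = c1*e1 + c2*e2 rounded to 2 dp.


Rotor R = cos(38deg) - sin(38deg)*e12
Rotation angle theta = 2 * 38 = 76 degrees
v' = R*v*~R rotates v by theta.
cos(76deg) = 0.2419, sin(76deg) = 0.9703
v'_1 = -2*cos(76deg) - 3*sin(76deg)
= -2*0.2419 - 3*0.9703
= -3.39
v'_2 = -2*sin(76deg) + 3*cos(76deg)
= -2*0.9703 + 3*0.2419
= -1.21
v' = -3.39*e1 - 1.21*e2


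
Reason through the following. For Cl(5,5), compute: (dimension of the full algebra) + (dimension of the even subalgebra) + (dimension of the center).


n = 5 + 5 = 10
Total dim = 2^10 = 1024
Even subalgebra dim = 2^9 = 512
n is even, so center dim = 1
Sum = 1024 + 512 + 1 = 1537


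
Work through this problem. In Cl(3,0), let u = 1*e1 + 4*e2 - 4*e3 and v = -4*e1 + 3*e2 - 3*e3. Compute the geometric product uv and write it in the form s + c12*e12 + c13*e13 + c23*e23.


In Cl(3,0): e_i^2 = 1, e_ie_j = -e_je_i for i != j.
Scalar part = u . v = 1*(-4) + 4*3 + (-4)*(-3)
= -4 + 12 + 12 = 20
e12 coeff = 1*3 - 4*(-4) = 3 - (-16) = 19
e13 coeff = 1*(-3) - (-4)*(-4) = -3 - 16 = -19
e23 coeff = 4*(-3) - (-4)*3 = -12 - (-12) = 0
uv = 20 + 19*e12 - 19*e13 + 0*e23


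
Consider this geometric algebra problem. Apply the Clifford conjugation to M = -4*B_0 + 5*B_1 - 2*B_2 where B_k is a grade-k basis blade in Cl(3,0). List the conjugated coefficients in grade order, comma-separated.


Clifford conjugate sign for grade k: (-1)^(k(k+1)/2)
Grade 0: (-1)^(0*1/2) = (-1)^0 = 1, coeff -4 -> -4
Grade 1: (-1)^(1*2/2) = (-1)^1 = -1, coeff 5 -> -5
Grade 2: (-1)^(2*3/2) = (-1)^3 = -1, coeff -2 -> 2
Conjugated coefficients: -4, -5, 2


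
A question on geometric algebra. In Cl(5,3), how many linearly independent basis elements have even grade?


Even subalgebra dimension = 2^(n-1)
n = 5 + 3 = 8
2^(8 - 1) = 2^7 = 128
Verification: sum of C(8,k) for even k = 1 + 28 + 70 + 28 + 1 = 128
Result = 128


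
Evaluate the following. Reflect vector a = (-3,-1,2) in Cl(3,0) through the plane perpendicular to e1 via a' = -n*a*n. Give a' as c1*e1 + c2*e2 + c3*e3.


Reflection formula: a' = -n*a*n, with n = e1 (unit vector, n^2 = 1).
For reflection through hyperplane perp to e1:
The component along e1 flips sign, others stay.
a = (-3, -1, 2)
a' = (3, -1, 2)
a' = 3*e1 - 1*e2 + 2*e3


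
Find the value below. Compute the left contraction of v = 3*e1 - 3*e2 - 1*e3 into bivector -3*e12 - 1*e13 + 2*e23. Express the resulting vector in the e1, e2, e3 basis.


Left contraction v _| B = <vB>_1 (grade-1 part of the geometric product vB).
Using e1_|e12 = e2, e2_|e12 = -e1, e1_|e13 = e3, e3_|e13 = -e1, e2_|e23 = e3, e3_|e23 = -e2:
e1 coeff: -v2*b12 - v3*b13 = -(-3)*(-3) - (-1)*(-1) = -10
e2 coeff: v1*b12 - v3*b23 = (3)*(-3) - (-1)*(2) = -7
e3 coeff: v1*b13 + v2*b23 = (3)*(-1) + (-3)*(2) = -9
v _| B = -10*e1 - 7*e2 - 9*e3


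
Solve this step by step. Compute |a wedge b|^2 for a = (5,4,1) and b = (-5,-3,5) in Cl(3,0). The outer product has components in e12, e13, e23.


a wedge b = (a1*b2 - a2*b1)*e12 + (a1*b3 - a3*b1)*e13 + (a2*b3 - a3*b2)*e23
e12 coeff: 5*(-3) - 4*(-5) = -15 - (-20) = 5
e13 coeff: 5*5 - 1*(-5) = 25 - (-5) = 30
e23 coeff: 4*5 - 1*(-3) = 20 - (-3) = 23
|a wedge b|^2 = 5^2 + 30^2 + 23^2
= 25 + 900 + 529
= 1454


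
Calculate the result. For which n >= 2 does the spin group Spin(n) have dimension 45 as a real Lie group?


dim Spin(n) = dim so(n) = n(n-1)/2.
Solve n(n-1)/2 = 45, i.e. n^2 - n - 90 = 0.
Discriminant = 1 + 8*45 = 361
n = (1 + sqrt(361))/2 = (1 + 19)/2 = 10


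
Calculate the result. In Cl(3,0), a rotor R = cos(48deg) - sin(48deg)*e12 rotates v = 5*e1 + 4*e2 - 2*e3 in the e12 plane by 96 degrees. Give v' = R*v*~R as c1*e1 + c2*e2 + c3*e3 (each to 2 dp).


Rotor R = cos(48deg) - sin(48deg)*e12
Rotation angle theta = 2 * 48 = 96 degrees in the e12 plane (e1 -> e2).
The component perpendicular to the plane (e3) is invariant: v'_3 = v3 = -2.00
cos(96deg) = -0.1045, sin(96deg) = 0.9945
v'_1 = v1*cos(theta) - v2*sin(theta) = 5*(-0.1045) - 4*0.9945 = -4.50
v'_2 = v1*sin(theta) + v2*cos(theta) = 5*0.9945 + 4*(-0.1045) = 4.55
v' = -4.50*e1 + 4.55*e2 - 2.00*e3


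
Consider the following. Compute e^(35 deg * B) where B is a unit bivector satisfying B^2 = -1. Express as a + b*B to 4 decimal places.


For a unit bivector B with B^2 = -1, the exponential series gives
e^(theta*B) = cos(theta) + sin(theta)*B (the GA analogue of Euler's formula).
theta = 35 degrees = 0.610865 rad
cos(35 deg) = 0.8192
sin(35 deg) = 0.5736
exp(theta*B) = 0.8192 + 0.5736*B


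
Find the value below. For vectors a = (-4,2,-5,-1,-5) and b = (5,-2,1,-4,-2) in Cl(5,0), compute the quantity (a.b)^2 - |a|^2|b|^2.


a . b = (-4)*5 + 2*(-2) + (-5)*1 + (-1)*(-4) + (-5)*(-2)
= -20 + (-4) + (-5) + 4 + 10 = -15
|a|^2 = (-4)^2 + 2^2 + (-5)^2 + (-1)^2 + (-5)^2 = 71
|b|^2 = 5^2 + (-2)^2 + 1^2 + (-4)^2 + (-2)^2 = 50
(a.b)^2 = (-15)^2 = 225
|a|^2 * |b|^2 = 71 * 50 = 3550
Result = 225 - 3550 = -3325


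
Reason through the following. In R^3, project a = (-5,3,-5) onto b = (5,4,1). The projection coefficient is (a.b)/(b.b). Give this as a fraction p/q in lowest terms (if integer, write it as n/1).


Projection coefficient = (a . b) / (b . b)
a . b = (-5)*5 + 3*4 + (-5)*1
= -25 + 12 + (-5) = -18
b . b = 5^2 + 4^2 + 1^2
= 25 + 16 + 1 = 42
Coefficient = -18/42
In lowest terms: -3/7


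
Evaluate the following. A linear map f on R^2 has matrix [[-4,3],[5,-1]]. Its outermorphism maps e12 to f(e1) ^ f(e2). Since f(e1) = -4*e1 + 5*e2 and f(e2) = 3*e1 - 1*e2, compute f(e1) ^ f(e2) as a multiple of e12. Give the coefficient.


The outermorphism of a linear map f sends e1^e2 to f(e1)^f(e2).
f(e1) = -4*e1 + 5*e2
f(e2) = 3*e1 - 1*e2
f(e1) ^ f(e2) = (-4*e1 + 5*e2) ^ (3*e1 - 1*e2)
= (-4)*(-1)*e12 + 5*3*e21
= (4 - 15)*e12
= -11*e12
Coefficient = -11


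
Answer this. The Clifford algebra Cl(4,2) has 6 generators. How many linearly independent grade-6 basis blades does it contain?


Number of grade-k basis blades in Cl(p,q) with n = p + q is C(n, k).
n = 4 + 2 = 6
C(6, 6) = 6! / (6! * 0!)
= 720 / (720 * 1)
= 1


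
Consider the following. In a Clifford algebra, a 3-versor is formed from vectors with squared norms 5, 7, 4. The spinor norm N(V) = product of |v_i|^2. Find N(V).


Spinor norm N(V) = |v1|^2 * |v2|^2 * ... * |v3|^2
= 5 * 7 * 4
Running product: 5, 35, 140
N(V) = 140


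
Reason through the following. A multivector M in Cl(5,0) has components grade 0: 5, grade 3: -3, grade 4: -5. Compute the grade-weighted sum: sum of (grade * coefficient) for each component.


Grade-weighted sum = sum of grade_k * coefficient_k
0*5 = 0
3*(-3) = -9
4*(-5) = -20
Total = 0 + (-9) + (-20) = -29


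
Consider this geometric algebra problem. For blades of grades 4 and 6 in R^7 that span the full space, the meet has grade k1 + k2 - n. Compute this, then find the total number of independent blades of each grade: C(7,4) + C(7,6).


Meet grade = grade(A) + grade(B) - n
= 4 + 6 - 7 = 3
C(7,4) = 35
C(7,6) = 7
dim_A + dim_B = 35 + 7 = 42


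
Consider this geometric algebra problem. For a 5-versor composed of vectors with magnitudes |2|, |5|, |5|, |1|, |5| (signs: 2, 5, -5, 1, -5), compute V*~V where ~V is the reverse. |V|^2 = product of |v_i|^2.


Each vector v_i has |v_i|^2 = s_i^2
Squared scales: 2^2 = 4, 5^2 = 25, (-5)^2 = 25, 1^2 = 1, (-5)^2 = 25
|V|^2 = 4 * 25 * 25 * 1 * 25
= 62500


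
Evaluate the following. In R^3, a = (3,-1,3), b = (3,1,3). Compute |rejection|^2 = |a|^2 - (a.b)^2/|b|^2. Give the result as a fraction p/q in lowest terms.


|a|^2 = 3^2 + (-1)^2 + 3^2 = 19
|b|^2 = 3^2 + 1^2 + 3^2 = 19
a . b = 3*3 + (-1)*1 + 3*3 = 17
(a.b)^2 = 17^2 = 289
|rej|^2 = 19 - 289/19
= (361 - 289)/19
= 72/19
In lowest terms: 72/19


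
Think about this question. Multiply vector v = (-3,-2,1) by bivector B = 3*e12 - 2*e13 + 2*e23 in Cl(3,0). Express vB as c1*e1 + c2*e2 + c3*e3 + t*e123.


vB has grade-1 (vector) and grade-3 (trivector) parts: vB = (v _| B) + (v ^ B).
Vector part <vB>_1:
  e1: -v2*b12 - v3*b13 = -(-2)*(3) - (1)*(-2) = 8
  e2: v1*b12 - v3*b23 = (-3)*(3) - (1)*(2) = -11
  e3: v1*b13 + v2*b23 = (-3)*(-2) + (-2)*(2) = 2
Trivector part <vB>_3:
  e123: v1*b23 - v2*b13 + v3*b12 = (-3)*(2) - (-2)*(-2) + (1)*(3) = -7
vB = 8*e1 - 11*e2 + 2*e3 - 7*e123


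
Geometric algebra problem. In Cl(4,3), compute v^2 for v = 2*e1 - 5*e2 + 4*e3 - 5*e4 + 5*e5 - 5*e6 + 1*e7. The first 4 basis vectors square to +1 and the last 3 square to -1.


v^2 = sum of c_i^2 * e_i^2
Positive signature terms (e_i^2 = +1): 2^2 + (-5)^2 + 4^2 + (-5)^2 = 70
Negative signature terms (e_j^2 = -1): 5^2 + (-5)^2 + 1^2 = 51
v^2 = 70 - 51 = 19


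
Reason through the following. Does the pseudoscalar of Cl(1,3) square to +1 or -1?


The pseudoscalar I = e1...e_n (product of all n generators) of Cl(p,q) satisfies I^2 = (-1)^(q + n(n-1)/2).
p = 1, q = 3, n = p + q = 4
n(n-1)/2 = 4 * 3 / 2 = 6
Exponent = q + n(n-1)/2 = 3 + 6 = 9
I^2 = (-1)^9 = -1


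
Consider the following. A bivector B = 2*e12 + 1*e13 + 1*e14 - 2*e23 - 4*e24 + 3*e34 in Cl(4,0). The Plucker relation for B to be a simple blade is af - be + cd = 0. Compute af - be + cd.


Plucker relation: af - be + cd
a*f = 2*3 = 6
b*e = 1*(-4) = -4
c*d = 1*(-2) = -2
af - be + cd = 6 - (-4) + (-2)
= 8


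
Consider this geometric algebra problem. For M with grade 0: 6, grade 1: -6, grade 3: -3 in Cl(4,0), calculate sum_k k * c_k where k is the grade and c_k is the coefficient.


Grade-weighted sum = sum of grade_k * coefficient_k
0*6 = 0
1*(-6) = -6
3*(-3) = -9
Total = 0 + (-6) + (-9) = -15


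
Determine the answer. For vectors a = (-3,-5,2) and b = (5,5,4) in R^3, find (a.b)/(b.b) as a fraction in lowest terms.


Projection coefficient = (a . b) / (b . b)
a . b = (-3)*5 + (-5)*5 + 2*4
= -15 + (-25) + 8 = -32
b . b = 5^2 + 5^2 + 4^2
= 25 + 25 + 16 = 66
Coefficient = -32/66
In lowest terms: -16/33


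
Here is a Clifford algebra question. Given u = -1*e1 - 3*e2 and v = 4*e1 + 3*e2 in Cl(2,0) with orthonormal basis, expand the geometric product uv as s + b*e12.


Expand: (-1*e1 - 3*e2)(4*e1 + 3*e2)
= (-1)*4*e1e1 + (-1)*3*e1e2 + (-3)*4*e2e1 + (-3)*3*e2e2
Using e1^2 = e2^2 = 1, e2e1 = -e1e2:
Scalar part s = (-1)*4 + (-3)*3 = -4 + (-9) = -13
Bivector part b = (-1)*3 - (-3)*4 = -3 - (-12) = 9
uv = -13 + 9*e12


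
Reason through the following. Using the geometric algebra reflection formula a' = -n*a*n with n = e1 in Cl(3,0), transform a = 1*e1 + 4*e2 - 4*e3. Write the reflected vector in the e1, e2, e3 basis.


Reflection formula: a' = -n*a*n, with n = e1 (unit vector, n^2 = 1).
For reflection through hyperplane perp to e1:
The component along e1 flips sign, others stay.
a = (1, 4, -4)
a' = (-1, 4, -4)
a' = -1*e1 + 4*e2 - 4*e3


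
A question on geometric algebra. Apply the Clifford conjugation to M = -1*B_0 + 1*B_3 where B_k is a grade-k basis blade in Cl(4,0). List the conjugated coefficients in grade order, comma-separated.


Clifford conjugate sign for grade k: (-1)^(k(k+1)/2)
Grade 0: (-1)^(0*1/2) = (-1)^0 = 1, coeff -1 -> -1
Grade 3: (-1)^(3*4/2) = (-1)^6 = 1, coeff 1 -> 1
Conjugated coefficients: -1, 1


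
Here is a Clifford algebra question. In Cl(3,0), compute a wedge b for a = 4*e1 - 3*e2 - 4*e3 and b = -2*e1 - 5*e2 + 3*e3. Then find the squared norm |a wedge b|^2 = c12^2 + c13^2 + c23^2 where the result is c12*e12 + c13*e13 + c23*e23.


a wedge b = (a1*b2 - a2*b1)*e12 + (a1*b3 - a3*b1)*e13 + (a2*b3 - a3*b2)*e23
e12 coeff: 4*(-5) - (-3)*(-2) = -20 - 6 = -26
e13 coeff: 4*3 - (-4)*(-2) = 12 - 8 = 4
e23 coeff: (-3)*3 - (-4)*(-5) = -9 - 20 = -29
|a wedge b|^2 = (-26)^2 + 4^2 + (-29)^2
= 676 + 16 + 841
= 1533


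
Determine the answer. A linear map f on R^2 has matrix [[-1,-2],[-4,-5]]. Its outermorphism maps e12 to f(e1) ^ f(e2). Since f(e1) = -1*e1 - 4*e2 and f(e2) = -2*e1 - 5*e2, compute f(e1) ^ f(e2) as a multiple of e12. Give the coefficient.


The outermorphism of a linear map f sends e1^e2 to f(e1)^f(e2).
f(e1) = -1*e1 - 4*e2
f(e2) = -2*e1 - 5*e2
f(e1) ^ f(e2) = (-1*e1 - 4*e2) ^ (-2*e1 - 5*e2)
= (-1)*(-5)*e12 + (-4)*(-2)*e21
= (5 - 8)*e12
= -3*e12
Coefficient = -3


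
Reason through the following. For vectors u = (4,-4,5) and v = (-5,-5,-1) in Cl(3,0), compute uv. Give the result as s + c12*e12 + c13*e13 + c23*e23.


In Cl(3,0): e_i^2 = 1, e_ie_j = -e_je_i for i != j.
Scalar part = u . v = 4*(-5) + (-4)*(-5) + 5*(-1)
= -20 + 20 + (-5) = -5
e12 coeff = 4*(-5) - (-4)*(-5) = -20 - 20 = -40
e13 coeff = 4*(-1) - 5*(-5) = -4 - (-25) = 21
e23 coeff = (-4)*(-1) - 5*(-5) = 4 - (-25) = 29
uv = -5 - 40*e12 + 21*e13 + 29*e23


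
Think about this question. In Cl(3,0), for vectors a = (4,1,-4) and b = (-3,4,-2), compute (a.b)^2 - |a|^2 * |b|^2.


a . b = 4*(-3) + 1*4 + (-4)*(-2)
= -12 + 4 + 8 = 0
|a|^2 = 4^2 + 1^2 + (-4)^2 = 33
|b|^2 = (-3)^2 + 4^2 + (-2)^2 = 29
(a.b)^2 = 0^2 = 0
|a|^2 * |b|^2 = 33 * 29 = 957
Result = 0 - 957 = -957


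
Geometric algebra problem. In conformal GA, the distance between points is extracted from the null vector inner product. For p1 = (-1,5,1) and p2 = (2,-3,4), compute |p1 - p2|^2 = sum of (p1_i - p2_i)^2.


p1 - p2 = (-3, 8, -3)
|p1 - p2|^2 = (-3)^2 + 8^2 + (-3)^2
= 9 + 64 + 9
= 82


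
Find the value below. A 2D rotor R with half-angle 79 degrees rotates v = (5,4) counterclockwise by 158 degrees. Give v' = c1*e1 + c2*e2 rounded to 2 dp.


Rotor R = cos(79deg) - sin(79deg)*e12
Rotation angle theta = 2 * 79 = 158 degrees
v' = R*v*~R rotates v by theta.
cos(158deg) = -0.9272, sin(158deg) = 0.3746
v'_1 = 5*cos(158deg) - 4*sin(158deg)
= 5*(-0.9272) - 4*0.3746
= -6.13
v'_2 = 5*sin(158deg) + 4*cos(158deg)
= 5*0.3746 + 4*(-0.9272)
= -1.84
v' = -6.13*e1 - 1.84*e2


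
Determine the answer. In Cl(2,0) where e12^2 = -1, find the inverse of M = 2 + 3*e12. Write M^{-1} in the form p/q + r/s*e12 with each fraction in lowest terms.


M = 2 + 3*e12, where e12^2 = -1.
Since M commutes with its reverse ~M = a - b*e12, M * ~M = a^2 - b^2*e12^2 = a^2 + b^2.
So M^{-1} = ~M / (a^2 + b^2) = (a - b*e12)/(a^2 + b^2).
a^2 + b^2 = 4 + 9 = 13
Scalar part = 2/13 = 2/13
Bivector coeff = -3/13 = -3/13
M^{-1} = 2/13 - 3/13*e12


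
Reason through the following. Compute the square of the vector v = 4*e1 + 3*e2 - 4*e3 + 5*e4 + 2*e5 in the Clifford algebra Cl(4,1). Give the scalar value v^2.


v^2 = sum of c_i^2 * e_i^2
Positive signature terms (e_i^2 = +1): 4^2 + 3^2 + (-4)^2 + 5^2 = 66
Negative signature terms (e_j^2 = -1): 2^2 = 4
v^2 = 66 - 4 = 62


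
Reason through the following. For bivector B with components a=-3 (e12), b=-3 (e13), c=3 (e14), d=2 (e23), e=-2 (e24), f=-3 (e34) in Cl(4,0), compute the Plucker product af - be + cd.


Plucker relation: af - be + cd
a*f = (-3)*(-3) = 9
b*e = (-3)*(-2) = 6
c*d = 3*2 = 6
af - be + cd = 9 - 6 + 6
= 9


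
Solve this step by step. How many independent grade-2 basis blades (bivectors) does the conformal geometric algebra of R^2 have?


The conformal model of R^2 uses Cl(3,1) with m = 2 + 2 = 4 generators.
Number of grade-2 blades = C(m, 2) = C(4, 2)
= 4*3/2 = 6


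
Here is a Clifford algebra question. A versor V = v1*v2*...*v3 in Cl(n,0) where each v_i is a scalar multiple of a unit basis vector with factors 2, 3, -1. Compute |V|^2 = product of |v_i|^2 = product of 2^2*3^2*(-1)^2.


Each vector v_i has |v_i|^2 = s_i^2
Squared scales: 2^2 = 4, 3^2 = 9, (-1)^2 = 1
|V|^2 = 4 * 9 * 1
= 36


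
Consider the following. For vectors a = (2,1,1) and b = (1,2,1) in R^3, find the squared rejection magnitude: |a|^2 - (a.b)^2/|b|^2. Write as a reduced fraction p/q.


|a|^2 = 2^2 + 1^2 + 1^2 = 6
|b|^2 = 1^2 + 2^2 + 1^2 = 6
a . b = 2*1 + 1*2 + 1*1 = 5
(a.b)^2 = 5^2 = 25
|rej|^2 = 6 - 25/6
= (36 - 25)/6
= 11/6
In lowest terms: 11/6


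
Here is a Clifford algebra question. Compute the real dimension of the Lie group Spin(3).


Spin(n) double-covers SO(n); both have Lie algebra so(n) of dimension n(n-1)/2.
n = 3
n(n-1) = 3 * 2 = 6
dim Spin(3) = 6/2 = 3


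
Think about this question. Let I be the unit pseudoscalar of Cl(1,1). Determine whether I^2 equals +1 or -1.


The pseudoscalar I = e1...e_n (product of all n generators) of Cl(p,q) satisfies I^2 = (-1)^(q + n(n-1)/2).
p = 1, q = 1, n = p + q = 2
n(n-1)/2 = 2 * 1 / 2 = 1
Exponent = q + n(n-1)/2 = 1 + 1 = 2
I^2 = (-1)^2 = +1


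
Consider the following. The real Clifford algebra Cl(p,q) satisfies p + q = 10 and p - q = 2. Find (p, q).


We need p + q = 10 and p - q = 2.
Adding: 2p = 10 + 2 = 12, so p = 6.
Then q = 10 - 6 = 4.
(p, q) = (6, 4)


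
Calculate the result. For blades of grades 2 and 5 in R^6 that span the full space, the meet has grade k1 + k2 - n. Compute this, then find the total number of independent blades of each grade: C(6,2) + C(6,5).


Meet grade = grade(A) + grade(B) - n
= 2 + 5 - 6 = 1
C(6,2) = 15
C(6,5) = 6
dim_A + dim_B = 15 + 6 = 21


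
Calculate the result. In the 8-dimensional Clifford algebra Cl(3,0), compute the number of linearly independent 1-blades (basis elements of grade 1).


Number of grade-k basis blades in Cl(p,q) with n = p + q is C(n, k).
n = 3 + 0 = 3
C(3, 1) = 3! / (1! * 2!)
= 6 / (1 * 2)
= 3


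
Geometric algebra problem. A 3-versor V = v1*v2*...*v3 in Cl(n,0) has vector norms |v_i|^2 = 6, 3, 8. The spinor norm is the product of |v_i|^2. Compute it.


Spinor norm N(V) = |v1|^2 * |v2|^2 * ... * |v3|^2
= 6 * 3 * 8
Running product: 6, 18, 144
N(V) = 144


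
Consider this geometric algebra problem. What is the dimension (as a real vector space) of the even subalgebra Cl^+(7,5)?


Even subalgebra dimension = 2^(n-1)
n = 7 + 5 = 12
2^(12 - 1) = 2^11 = 2048
Verification: sum of C(12,k) for even k = 1 + 66 + 495 + 924 + 495 + 66 + 1 = 2048
Result = 2048


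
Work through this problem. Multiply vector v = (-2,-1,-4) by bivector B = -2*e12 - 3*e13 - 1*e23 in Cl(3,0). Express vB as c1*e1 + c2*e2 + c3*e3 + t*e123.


vB has grade-1 (vector) and grade-3 (trivector) parts: vB = (v _| B) + (v ^ B).
Vector part <vB>_1:
  e1: -v2*b12 - v3*b13 = -(-1)*(-2) - (-4)*(-3) = -14
  e2: v1*b12 - v3*b23 = (-2)*(-2) - (-4)*(-1) = 0
  e3: v1*b13 + v2*b23 = (-2)*(-3) + (-1)*(-1) = 7
Trivector part <vB>_3:
  e123: v1*b23 - v2*b13 + v3*b12 = (-2)*(-1) - (-1)*(-3) + (-4)*(-2) = 7
vB = -14*e1 + 0*e2 + 7*e3 + 7*e123


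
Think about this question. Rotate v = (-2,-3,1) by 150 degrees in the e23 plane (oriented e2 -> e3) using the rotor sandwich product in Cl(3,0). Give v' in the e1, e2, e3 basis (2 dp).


Rotor R = cos(75deg) - sin(75deg)*e23
Rotation angle theta = 2 * 75 = 150 degrees in the e23 plane (e2 -> e3).
The component perpendicular to the plane (e1) is invariant: v'_1 = v1 = -2.00
cos(150deg) = -0.8660, sin(150deg) = 0.5000
v'_2 = v2*cos(theta) - v3*sin(theta) = -3*(-0.8660) - 1*0.5000 = 2.10
v'_3 = v2*sin(theta) + v3*cos(theta) = -3*0.5000 + 1*(-0.8660) = -2.37
v' = -2.00*e1 + 2.10*e2 - 2.37*e3


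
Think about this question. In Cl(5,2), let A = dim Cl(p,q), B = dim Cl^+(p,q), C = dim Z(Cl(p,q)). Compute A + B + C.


n = 5 + 2 = 7
Total dim = 2^7 = 128
Even subalgebra dim = 2^6 = 64
n is odd, so center dim = 2
Sum = 128 + 64 + 2 = 194


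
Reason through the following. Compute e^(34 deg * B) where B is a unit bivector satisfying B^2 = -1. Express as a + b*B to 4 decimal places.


For a unit bivector B with B^2 = -1, the exponential series gives
e^(theta*B) = cos(theta) + sin(theta)*B (the GA analogue of Euler's formula).
theta = 34 degrees = 0.593412 rad
cos(34 deg) = 0.8290
sin(34 deg) = 0.5592
exp(theta*B) = 0.8290 + 0.5592*B


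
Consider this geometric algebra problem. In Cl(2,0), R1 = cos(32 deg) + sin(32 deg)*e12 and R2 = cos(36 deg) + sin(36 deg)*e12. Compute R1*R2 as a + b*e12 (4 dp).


Same-plane rotors commute and their half-angles add:
R1*R2 = cos(a1 + a2) + sin(a1 + a2)*e12.
a1 + a2 = 32 + 36 = 68 deg
cos(68 deg) = 0.3746
sin(68 deg) = 0.9272
R1*R2 = 0.3746 + 0.9272*e12


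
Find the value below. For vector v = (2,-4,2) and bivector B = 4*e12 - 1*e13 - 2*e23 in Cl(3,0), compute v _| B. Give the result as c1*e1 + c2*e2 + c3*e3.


Left contraction v _| B = <vB>_1 (grade-1 part of the geometric product vB).
Using e1_|e12 = e2, e2_|e12 = -e1, e1_|e13 = e3, e3_|e13 = -e1, e2_|e23 = e3, e3_|e23 = -e2:
e1 coeff: -v2*b12 - v3*b13 = -(-4)*(4) - (2)*(-1) = 18
e2 coeff: v1*b12 - v3*b23 = (2)*(4) - (2)*(-2) = 12
e3 coeff: v1*b13 + v2*b23 = (2)*(-1) + (-4)*(-2) = 6
v _| B = 18*e1 + 12*e2 + 6*e3


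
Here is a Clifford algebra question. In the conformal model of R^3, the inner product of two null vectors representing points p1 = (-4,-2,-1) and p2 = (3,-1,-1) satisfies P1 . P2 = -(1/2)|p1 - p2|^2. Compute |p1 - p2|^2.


p1 - p2 = (-7, -1, 0)
|p1 - p2|^2 = (-7)^2 + (-1)^2 + 0^2
= 49 + 1 + 0
= 50


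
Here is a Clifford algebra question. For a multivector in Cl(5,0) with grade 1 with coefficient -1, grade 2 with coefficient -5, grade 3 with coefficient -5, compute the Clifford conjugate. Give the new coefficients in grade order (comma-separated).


Clifford conjugate sign for grade k: (-1)^(k(k+1)/2)
Grade 1: (-1)^(1*2/2) = (-1)^1 = -1, coeff -1 -> 1
Grade 2: (-1)^(2*3/2) = (-1)^3 = -1, coeff -5 -> 5
Grade 3: (-1)^(3*4/2) = (-1)^6 = 1, coeff -5 -> -5
Conjugated coefficients: 1, 5, -5
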